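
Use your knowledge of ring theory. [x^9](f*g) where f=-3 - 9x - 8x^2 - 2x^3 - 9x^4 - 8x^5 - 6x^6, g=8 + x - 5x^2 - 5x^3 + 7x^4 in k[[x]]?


[x^9] = sum a_i*b_j, i+j=9
  -8*7=-56
  -6*-5=30
Sum=-26


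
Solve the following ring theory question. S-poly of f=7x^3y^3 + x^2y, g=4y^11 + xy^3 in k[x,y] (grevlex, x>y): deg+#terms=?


LT(f)=7x^3y^3, LT(g)=4y^11
lcm(LM)=x^3y^11
S(f,g) (scaled by 28 to clear denominators) = 4y^8*f - 7x^3*g = 4x^2y^9 - 7x^4y^3
2 terms, deg 11.
11+2=13


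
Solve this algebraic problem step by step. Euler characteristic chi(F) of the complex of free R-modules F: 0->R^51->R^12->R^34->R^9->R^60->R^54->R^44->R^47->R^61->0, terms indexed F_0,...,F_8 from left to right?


chi = sum (-1)^i * rank:
(-1)^0*51=51
(-1)^1*12=-12
(-1)^2*34=34
(-1)^3*9=-9
(-1)^4*60=60
(-1)^5*54=-54
(-1)^6*44=44
(-1)^7*47=-47
(-1)^8*61=61
chi=128


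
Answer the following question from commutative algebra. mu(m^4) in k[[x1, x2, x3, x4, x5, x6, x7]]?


C(n+d-1,d)=C(10,4)=210


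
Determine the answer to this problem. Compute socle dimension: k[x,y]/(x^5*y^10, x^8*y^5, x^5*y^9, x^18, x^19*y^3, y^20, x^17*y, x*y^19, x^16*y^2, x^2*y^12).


Socle = ann(m) = span of standard monomials u with x*u, y*u in I (staircase corners).
Redundant generators: x^19*y^3, x^5*y^10
Minimal generators: x^18, x^17*y, x^16*y^2, x^8*y^5, x^5*y^9, x^2*y^12, x*y^19, y^20
Corners: y^19, xy^18, x^4y^11, x^7y^8, x^15y^4, x^16y, x^17
Socle dim=7


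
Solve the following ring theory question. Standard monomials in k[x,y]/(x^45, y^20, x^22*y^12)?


k[x,y]/I, I = (x^45, y^20, x^22*y^12)
Rect: 45x20=900. Corner: (45-22)x(20-12)=184.
dim = 900-184 = 716


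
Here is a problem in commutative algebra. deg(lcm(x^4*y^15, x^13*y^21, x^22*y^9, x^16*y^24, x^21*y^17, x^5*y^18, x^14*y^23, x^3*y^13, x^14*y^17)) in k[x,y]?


lcm = componentwise max:
x: max(4,13,22,16,21,5,14,3,14)=22
y: max(15,21,9,24,17,18,23,13,17)=24
Total=22+24=46


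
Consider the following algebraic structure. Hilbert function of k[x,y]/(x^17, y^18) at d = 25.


k[x,y], I = (x^17, y^18), d = 25
Need i < 17 and d-i < 18.
Range: 8 <= i <= 16.
H(25) = 9


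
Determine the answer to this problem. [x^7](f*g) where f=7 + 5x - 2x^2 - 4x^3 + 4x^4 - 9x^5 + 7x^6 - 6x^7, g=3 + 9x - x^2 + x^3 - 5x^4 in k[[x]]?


[x^7] = sum a_i*b_j, i+j=7
  -4*-5=20
  4*1=4
  -9*-1=9
  7*9=63
  -6*3=-18
Sum=78


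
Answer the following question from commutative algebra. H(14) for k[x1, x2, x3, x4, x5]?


C(d+n-1,n-1)=C(18,4)=3060


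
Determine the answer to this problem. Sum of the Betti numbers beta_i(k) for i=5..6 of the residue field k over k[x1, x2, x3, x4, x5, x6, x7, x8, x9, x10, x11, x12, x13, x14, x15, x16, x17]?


Koszul resolution: beta_i(k)=C(n,i), n=17
C(17,5)=6188, C(17,6)=12376
Sum=18564


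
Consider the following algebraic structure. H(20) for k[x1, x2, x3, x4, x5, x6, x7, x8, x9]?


C(d+n-1,n-1)=C(28,8)=3108105


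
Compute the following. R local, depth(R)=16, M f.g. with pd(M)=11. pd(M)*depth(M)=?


pd+depth=16
depth=16-11=5
pd*depth=11*5=55


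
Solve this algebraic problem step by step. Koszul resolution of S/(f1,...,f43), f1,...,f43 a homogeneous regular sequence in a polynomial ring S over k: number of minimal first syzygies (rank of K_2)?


Regular sequence => Koszul complex is the minimal free resolution.
Syz_1 minimally generated by Koszul relations f_i*e_j - f_j*e_i (i<j): mu(Syz_1) = beta_2 = C(m,2) = m(m-1)/2
m=43
43*42/2 = 903


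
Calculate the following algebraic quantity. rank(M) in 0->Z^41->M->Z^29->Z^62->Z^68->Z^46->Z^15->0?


Alt sum=0:
(-1)^0*41 + (-1)^1*? + (-1)^2*29 + (-1)^3*62 + (-1)^4*68 + (-1)^5*46 + (-1)^6*15=0
rank(M)=45


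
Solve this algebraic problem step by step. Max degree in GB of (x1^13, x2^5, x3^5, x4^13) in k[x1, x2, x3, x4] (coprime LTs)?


Pure powers, coprime LTs => already GB.
Degrees: 13, 5, 5, 13
Max=13


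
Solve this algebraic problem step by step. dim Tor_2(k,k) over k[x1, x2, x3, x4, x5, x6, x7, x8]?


Koszul: C(n,i)=C(8,2)=28


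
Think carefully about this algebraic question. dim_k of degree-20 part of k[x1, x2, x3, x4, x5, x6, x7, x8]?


C(d+n-1,n-1)=C(27,7)=888030


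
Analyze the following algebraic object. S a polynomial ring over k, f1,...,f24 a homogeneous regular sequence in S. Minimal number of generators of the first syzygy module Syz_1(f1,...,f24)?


Regular sequence => Koszul complex is the minimal free resolution.
Syz_1 minimally generated by Koszul relations f_i*e_j - f_j*e_i (i<j): mu(Syz_1) = beta_2 = C(m,2) = m(m-1)/2
m=24
24*23/2 = 276


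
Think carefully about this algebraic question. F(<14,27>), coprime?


gcd(14,27)=1 => F=ab-a-b=14*27-14-27=378-41=337


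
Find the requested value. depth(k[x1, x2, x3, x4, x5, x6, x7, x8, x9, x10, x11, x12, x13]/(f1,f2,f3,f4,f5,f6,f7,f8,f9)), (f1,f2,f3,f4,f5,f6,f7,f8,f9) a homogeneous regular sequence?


depth(R)=13
depth(R/I)=13-9=4


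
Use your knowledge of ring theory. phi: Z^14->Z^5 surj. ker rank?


rank(ker) = 14-5 = 9


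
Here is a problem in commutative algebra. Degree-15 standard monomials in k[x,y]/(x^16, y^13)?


k[x,y], I = (x^16, y^13), d = 15
Need i < 16 and d-i < 13.
Range: 3 <= i <= 15.
H(15) = 13


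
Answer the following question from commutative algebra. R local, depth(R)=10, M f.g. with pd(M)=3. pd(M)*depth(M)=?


pd+depth=10
depth=10-3=7
pd*depth=3*7=21


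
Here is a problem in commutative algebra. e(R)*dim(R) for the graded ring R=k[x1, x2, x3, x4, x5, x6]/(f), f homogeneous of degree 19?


e(R)=deg(f)=19, dim(R)=6-1=5
e*dim=19*5=95


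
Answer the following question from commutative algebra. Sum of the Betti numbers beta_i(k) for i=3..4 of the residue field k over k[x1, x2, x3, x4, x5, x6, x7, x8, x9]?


Koszul resolution: beta_i(k)=C(n,i), n=9
C(9,3)=84, C(9,4)=126
Sum=210


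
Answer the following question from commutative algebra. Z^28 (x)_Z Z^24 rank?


rank(M(x)N) = rank(M)*rank(N)
28*24 = 672


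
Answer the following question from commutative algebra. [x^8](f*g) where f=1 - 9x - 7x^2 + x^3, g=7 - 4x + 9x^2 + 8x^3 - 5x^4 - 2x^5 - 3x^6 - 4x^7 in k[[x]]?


[x^8] = sum a_i*b_j, i+j=8
  -9*-4=36
  -7*-3=21
  1*-2=-2
Sum=55


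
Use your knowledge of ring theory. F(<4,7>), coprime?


gcd(4,7)=1 => F=ab-a-b=4*7-4-7=28-11=17


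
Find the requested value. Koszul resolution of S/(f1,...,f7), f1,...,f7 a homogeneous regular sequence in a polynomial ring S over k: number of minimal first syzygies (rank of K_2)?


Regular sequence => Koszul complex is the minimal free resolution.
Syz_1 minimally generated by Koszul relations f_i*e_j - f_j*e_i (i<j): mu(Syz_1) = beta_2 = C(m,2) = m(m-1)/2
m=7
7*6/2 = 21


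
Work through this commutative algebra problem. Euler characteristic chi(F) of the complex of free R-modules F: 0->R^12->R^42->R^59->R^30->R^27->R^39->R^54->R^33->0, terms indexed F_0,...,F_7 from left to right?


chi = sum (-1)^i * rank:
(-1)^0*12=12
(-1)^1*42=-42
(-1)^2*59=59
(-1)^3*30=-30
(-1)^4*27=27
(-1)^5*39=-39
(-1)^6*54=54
(-1)^7*33=-33
chi=8


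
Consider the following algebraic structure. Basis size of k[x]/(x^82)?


Basis: 1,x,...,x^81
dim=82


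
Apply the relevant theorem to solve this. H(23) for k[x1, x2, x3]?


C(d+n-1,n-1)=C(25,2)=300


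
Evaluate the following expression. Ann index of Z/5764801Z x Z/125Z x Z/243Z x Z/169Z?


Exponent = lcm of the cyclic orders; pairwise coprime => product.
7^8*5^3*3^5*13^2=5764801*125*243*169=29592885333375


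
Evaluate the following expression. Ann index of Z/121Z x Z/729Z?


Exponent = lcm of the cyclic orders; pairwise coprime => product.
11^2*3^6=121*729=88209


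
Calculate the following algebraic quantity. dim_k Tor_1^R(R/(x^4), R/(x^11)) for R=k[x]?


Tor_1(R/I,R/J)=(I cap J)/IJ=(x^11)/(x^15)
dim=15-11=min(4,11)=4


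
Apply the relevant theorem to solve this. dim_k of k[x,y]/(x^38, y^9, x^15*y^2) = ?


k[x,y]/I, I = (x^38, y^9, x^15*y^2)
Rect: 38x9=342. Corner: (38-15)x(9-2)=161.
dim = 342-161 = 181


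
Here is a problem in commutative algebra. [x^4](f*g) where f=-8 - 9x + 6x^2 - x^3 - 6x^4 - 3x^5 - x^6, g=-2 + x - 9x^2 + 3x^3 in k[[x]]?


[x^4] = sum a_i*b_j, i+j=4
  -9*3=-27
  6*-9=-54
  -1*1=-1
  -6*-2=12
Sum=-70


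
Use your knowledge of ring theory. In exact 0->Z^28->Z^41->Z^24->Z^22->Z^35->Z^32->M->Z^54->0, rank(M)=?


Alt sum=0:
(-1)^0*28 + (-1)^1*41 + (-1)^2*24 + (-1)^3*22 + (-1)^4*35 + (-1)^5*32 + (-1)^6*? + (-1)^7*54=0
rank(M)=62


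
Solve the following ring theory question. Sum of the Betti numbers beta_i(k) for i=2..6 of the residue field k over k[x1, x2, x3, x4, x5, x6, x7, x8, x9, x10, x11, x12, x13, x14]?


Koszul resolution: beta_i(k)=C(n,i), n=14
C(14,2)=91, C(14,3)=364, C(14,4)=1001, C(14,5)=2002, C(14,6)=3003
Sum=6461


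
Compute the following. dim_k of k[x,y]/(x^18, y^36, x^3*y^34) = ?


k[x,y]/I, I = (x^18, y^36, x^3*y^34)
Rect: 18x36=648. Corner: (18-3)x(36-34)=30.
dim = 648-30 = 618


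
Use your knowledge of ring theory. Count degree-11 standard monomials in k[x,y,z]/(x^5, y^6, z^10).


Need i<5, j<6, k<10 with i+j+k=11.
For each i, j ranges over max(0,11-i-9)..min(5,11-i):
  i=0: j in [2,5] -> 4
  i=1: j in [1,5] -> 5
  i=2: j in [0,5] -> 6
  i=3: j in [0,5] -> 6
  i=4: j in [0,5] -> 6
H(11) = 4+5+6+6+6 = 27


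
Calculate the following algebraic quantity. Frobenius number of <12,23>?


gcd(12,23)=1 => F=ab-a-b=12*23-12-23=276-35=241


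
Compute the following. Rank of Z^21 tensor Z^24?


rank(M(x)N) = rank(M)*rank(N)
21*24 = 504


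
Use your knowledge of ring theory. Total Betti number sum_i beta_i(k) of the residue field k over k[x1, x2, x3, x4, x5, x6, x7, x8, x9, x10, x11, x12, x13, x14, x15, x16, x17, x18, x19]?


Koszul resolution: beta_i(k)=C(n,i), n=19
sum_i C(19,i) = 2^19 = 524288


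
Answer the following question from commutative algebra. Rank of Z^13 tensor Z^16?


rank(M(x)N) = rank(M)*rank(N)
13*16 = 208


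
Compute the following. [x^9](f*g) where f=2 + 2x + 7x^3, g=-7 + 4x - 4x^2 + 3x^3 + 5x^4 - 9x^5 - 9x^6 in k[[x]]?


[x^9] = sum a_i*b_j, i+j=9
  7*-9=-63
Sum=-63


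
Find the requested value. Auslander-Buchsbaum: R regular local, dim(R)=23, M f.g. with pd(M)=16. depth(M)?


pd+depth=depth(R)=23
depth=23-16=7


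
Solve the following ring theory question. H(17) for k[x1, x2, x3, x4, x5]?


C(d+n-1,n-1)=C(21,4)=5985


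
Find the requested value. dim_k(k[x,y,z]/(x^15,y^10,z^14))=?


Basis: x^iy^jz^k, i<15,j<10,k<14
15*10*14=2100


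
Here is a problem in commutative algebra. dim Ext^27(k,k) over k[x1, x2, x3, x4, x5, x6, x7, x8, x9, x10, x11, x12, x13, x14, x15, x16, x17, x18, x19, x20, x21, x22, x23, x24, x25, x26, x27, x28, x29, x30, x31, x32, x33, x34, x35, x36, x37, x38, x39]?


C(n,i)=C(39,27)=3910797436


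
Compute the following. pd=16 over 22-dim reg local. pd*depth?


pd+depth=22
depth=22-16=6
pd*depth=16*6=96


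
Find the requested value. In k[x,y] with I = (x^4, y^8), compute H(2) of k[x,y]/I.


k[x,y], I = (x^4, y^8), d = 2
Need i < 4 and d-i < 8.
Range: 0 <= i <= 2.
H(2) = 3


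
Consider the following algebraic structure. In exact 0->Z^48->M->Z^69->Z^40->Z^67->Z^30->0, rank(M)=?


Alt sum=0:
(-1)^0*48 + (-1)^1*? + (-1)^2*69 + (-1)^3*40 + (-1)^4*67 + (-1)^5*30=0
rank(M)=114


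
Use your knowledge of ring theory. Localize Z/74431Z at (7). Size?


7-primary part: 74431=7^4*31
Size=7^4=2401


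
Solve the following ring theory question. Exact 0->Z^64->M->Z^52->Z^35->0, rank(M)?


Alt sum=0:
(-1)^0*64 + (-1)^1*? + (-1)^2*52 + (-1)^3*35=0
rank(M)=81


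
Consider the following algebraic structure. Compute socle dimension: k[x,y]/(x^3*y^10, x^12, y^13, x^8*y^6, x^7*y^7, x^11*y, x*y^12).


Socle = ann(m) = span of standard monomials u with x*u, y*u in I (staircase corners).
Minimal generators: x^12, x^11*y, x^8*y^6, x^7*y^7, x^3*y^10, x*y^12, y^13
Corners: y^12, x^2y^11, x^6y^9, x^7y^6, x^10y^5, x^11
Socle dim=6


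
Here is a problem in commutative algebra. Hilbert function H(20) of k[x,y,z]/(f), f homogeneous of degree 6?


C(22,2)-C(16,2)=231-120=111


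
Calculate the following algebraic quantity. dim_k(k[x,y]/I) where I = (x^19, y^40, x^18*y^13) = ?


k[x,y]/I, I = (x^19, y^40, x^18*y^13)
Rect: 19x40=760. Corner: (19-18)x(40-13)=27.
dim = 760-27 = 733


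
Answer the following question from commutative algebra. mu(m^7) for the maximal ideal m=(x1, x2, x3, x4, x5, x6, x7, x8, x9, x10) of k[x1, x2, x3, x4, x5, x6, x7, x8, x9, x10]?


Graded Nakayama: mu(m^d) = dim_k (m^d/m^(d+1)) = #degree-7 monomials in 10 vars
C(n+d-1,d)=C(16,7)=11440


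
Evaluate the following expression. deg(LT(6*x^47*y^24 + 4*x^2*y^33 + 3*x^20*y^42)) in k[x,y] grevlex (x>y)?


LT: 6*x^47*y^24
deg_x=47, deg_y=24
Total=47+24=71


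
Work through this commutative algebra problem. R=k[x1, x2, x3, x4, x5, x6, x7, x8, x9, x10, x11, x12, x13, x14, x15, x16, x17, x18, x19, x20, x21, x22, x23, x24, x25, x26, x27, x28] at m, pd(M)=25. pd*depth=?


pd+depth=28
depth=28-25=3
pd*depth=25*3=75


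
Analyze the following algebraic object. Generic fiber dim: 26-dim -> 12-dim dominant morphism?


dim(fiber)=dim(X)-dim(Y)=26-12=14


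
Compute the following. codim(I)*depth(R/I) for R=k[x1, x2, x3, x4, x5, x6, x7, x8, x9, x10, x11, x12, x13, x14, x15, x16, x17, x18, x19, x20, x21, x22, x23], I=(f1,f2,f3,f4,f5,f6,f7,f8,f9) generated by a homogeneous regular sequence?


codim=9, depth=dim(R/I)=23-9=14
Product=9*14=126


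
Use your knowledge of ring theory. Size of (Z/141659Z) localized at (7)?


7-primary part: 141659=7^4*59
Size=7^4=2401


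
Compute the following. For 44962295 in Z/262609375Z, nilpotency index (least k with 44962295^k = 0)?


44962295^k mod 262609375:
k=1: 44962295
k=2: 35854525
k=3: 25853625
k=4: 16506875
k=5: 105043750
k=6: 0
First zero at k = 6


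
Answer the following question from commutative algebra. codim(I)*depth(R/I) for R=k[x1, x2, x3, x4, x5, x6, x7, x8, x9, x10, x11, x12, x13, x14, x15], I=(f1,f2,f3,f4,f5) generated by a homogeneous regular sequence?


codim=5, depth=dim(R/I)=15-5=10
Product=5*10=50


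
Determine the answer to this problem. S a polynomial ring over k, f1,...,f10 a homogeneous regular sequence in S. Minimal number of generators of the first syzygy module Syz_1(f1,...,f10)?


Regular sequence => Koszul complex is the minimal free resolution.
Syz_1 minimally generated by Koszul relations f_i*e_j - f_j*e_i (i<j): mu(Syz_1) = beta_2 = C(m,2) = m(m-1)/2
m=10
10*9/2 = 45


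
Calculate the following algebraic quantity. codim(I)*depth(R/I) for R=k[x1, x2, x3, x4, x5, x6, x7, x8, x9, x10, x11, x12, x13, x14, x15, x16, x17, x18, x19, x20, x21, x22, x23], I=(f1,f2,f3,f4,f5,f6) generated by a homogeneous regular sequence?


codim=6, depth=dim(R/I)=23-6=17
Product=6*17=102


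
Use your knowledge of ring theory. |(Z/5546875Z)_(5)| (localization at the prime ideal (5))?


5-primary part: 5546875=5^7*71
Size=5^7=78125


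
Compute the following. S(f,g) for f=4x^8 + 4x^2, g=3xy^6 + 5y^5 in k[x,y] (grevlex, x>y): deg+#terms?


LT(f)=4x^8, LT(g)=3xy^6
lcm(LM)=x^8y^6
S(f,g) (scaled by 12 to clear denominators) = 3y^6*f - 4x^7*g = -20x^7y^5 + 12x^2y^6
2 terms, deg 12.
12+2=14


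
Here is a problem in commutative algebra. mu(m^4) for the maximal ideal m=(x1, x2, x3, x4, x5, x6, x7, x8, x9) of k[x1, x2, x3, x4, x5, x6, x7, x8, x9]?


Graded Nakayama: mu(m^d) = dim_k (m^d/m^(d+1)) = #degree-4 monomials in 9 vars
C(n+d-1,d)=C(12,4)=495


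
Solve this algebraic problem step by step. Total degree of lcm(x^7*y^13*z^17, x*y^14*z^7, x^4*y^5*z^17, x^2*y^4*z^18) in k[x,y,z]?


lcm = componentwise max:
x: max(7,1,4,2)=7
y: max(13,14,5,4)=14
z: max(17,7,17,18)=18
Total=7+14+18=39


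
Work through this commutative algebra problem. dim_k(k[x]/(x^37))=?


Basis: 1,x,...,x^36
dim=37


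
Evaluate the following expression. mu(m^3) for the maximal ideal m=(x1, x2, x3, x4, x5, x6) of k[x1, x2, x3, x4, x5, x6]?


Graded Nakayama: mu(m^d) = dim_k (m^d/m^(d+1)) = #degree-3 monomials in 6 vars
C(n+d-1,d)=C(8,3)=56


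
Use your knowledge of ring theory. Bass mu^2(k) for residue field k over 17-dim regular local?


C(n,i)=C(17,2)=136


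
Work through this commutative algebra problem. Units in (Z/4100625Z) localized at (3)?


Local ring = Z/6561Z.
phi(6561) = 3^7*(3-1) = 4374


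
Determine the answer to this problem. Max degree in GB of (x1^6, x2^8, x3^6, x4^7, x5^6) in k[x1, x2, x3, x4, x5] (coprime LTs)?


Pure powers, coprime LTs => already GB.
Degrees: 6, 8, 6, 7, 6
Max=8


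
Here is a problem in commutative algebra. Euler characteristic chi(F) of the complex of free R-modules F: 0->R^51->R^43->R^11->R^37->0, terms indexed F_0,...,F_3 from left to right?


chi = sum (-1)^i * rank:
(-1)^0*51=51
(-1)^1*43=-43
(-1)^2*11=11
(-1)^3*37=-37
chi=-18


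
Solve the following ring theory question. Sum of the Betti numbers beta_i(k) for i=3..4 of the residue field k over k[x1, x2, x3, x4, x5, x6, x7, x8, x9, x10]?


Koszul resolution: beta_i(k)=C(n,i), n=10
C(10,3)=120, C(10,4)=210
Sum=330


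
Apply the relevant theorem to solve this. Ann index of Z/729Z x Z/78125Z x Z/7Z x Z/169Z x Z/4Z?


Exponent = lcm of the cyclic orders; pairwise coprime => product.
3^6*5^7*7^1*13^2*2^2=729*78125*7*169*4=269502187500


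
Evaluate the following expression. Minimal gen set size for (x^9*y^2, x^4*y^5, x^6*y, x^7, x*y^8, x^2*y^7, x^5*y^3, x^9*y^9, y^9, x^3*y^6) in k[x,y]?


Remove redundant (divisible by others).
x^9*y^9 redundant.
x^9*y^2 redundant.
Min: x^7, x^6*y, x^5*y^3, x^4*y^5, x^3*y^6, x^2*y^7, x*y^8, y^9
Count=8


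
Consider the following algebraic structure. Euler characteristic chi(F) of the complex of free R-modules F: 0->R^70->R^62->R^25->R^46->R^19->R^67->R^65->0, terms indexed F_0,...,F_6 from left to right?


chi = sum (-1)^i * rank:
(-1)^0*70=70
(-1)^1*62=-62
(-1)^2*25=25
(-1)^3*46=-46
(-1)^4*19=19
(-1)^5*67=-67
(-1)^6*65=65
chi=4


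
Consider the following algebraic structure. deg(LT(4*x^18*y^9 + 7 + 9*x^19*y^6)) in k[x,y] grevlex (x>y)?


LT: 4*x^18*y^9
deg_x=18, deg_y=9
Total=18+9=27


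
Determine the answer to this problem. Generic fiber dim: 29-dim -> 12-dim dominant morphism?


dim(fiber)=dim(X)-dim(Y)=29-12=17


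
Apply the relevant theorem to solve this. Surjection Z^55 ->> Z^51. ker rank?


rank(ker) = 55-51 = 4


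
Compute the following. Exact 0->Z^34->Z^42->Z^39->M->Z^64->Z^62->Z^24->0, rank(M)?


Alt sum=0:
(-1)^0*34 + (-1)^1*42 + (-1)^2*39 + (-1)^3*? + (-1)^4*64 + (-1)^5*62 + (-1)^6*24=0
rank(M)=57


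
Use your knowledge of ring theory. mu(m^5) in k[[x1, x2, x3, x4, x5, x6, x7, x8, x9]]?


C(n+d-1,d)=C(13,5)=1287


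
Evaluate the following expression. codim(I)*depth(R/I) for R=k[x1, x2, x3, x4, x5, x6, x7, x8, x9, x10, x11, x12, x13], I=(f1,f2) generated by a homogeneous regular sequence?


codim=2, depth=dim(R/I)=13-2=11
Product=2*11=22


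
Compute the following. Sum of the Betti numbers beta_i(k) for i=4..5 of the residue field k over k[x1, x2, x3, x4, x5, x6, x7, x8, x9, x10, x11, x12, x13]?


Koszul resolution: beta_i(k)=C(n,i), n=13
C(13,4)=715, C(13,5)=1287
Sum=2002


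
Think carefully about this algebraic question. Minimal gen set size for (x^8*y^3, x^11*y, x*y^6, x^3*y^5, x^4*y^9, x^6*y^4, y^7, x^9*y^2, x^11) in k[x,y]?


Remove redundant (divisible by others).
x^4*y^9 redundant.
x^11*y redundant.
Min: x^11, x^9*y^2, x^8*y^3, x^6*y^4, x^3*y^5, x*y^6, y^7
Count=7


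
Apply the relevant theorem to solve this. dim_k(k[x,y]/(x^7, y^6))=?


Basis: x^i*y^j, i<7, j<6
7*6=42


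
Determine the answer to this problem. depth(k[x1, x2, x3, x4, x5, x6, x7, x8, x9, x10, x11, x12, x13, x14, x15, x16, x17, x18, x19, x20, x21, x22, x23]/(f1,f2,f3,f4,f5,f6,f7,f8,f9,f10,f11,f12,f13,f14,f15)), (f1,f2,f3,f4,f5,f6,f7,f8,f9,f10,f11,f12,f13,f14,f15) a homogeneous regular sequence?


depth(R)=23
depth(R/I)=23-15=8


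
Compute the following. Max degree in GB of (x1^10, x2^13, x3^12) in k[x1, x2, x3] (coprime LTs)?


Pure powers, coprime LTs => already GB.
Degrees: 10, 13, 12
Max=13


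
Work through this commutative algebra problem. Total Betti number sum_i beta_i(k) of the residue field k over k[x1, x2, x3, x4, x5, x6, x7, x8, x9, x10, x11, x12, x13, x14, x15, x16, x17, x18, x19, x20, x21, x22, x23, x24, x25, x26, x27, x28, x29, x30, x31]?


Koszul resolution: beta_i(k)=C(n,i), n=31
sum_i C(31,i) = 2^31 = 2147483648


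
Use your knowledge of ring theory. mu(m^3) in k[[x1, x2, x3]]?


C(n+d-1,d)=C(5,3)=10


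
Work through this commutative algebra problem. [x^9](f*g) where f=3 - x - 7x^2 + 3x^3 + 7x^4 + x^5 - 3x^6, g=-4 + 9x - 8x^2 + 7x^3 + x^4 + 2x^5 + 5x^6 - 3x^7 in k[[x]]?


[x^9] = sum a_i*b_j, i+j=9
  -7*-3=21
  3*5=15
  7*2=14
  1*1=1
  -3*7=-21
Sum=30


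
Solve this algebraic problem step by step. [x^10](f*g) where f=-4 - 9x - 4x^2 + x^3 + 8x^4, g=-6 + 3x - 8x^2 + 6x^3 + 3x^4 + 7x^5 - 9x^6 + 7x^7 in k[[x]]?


[x^10] = sum a_i*b_j, i+j=10
  1*7=7
  8*-9=-72
Sum=-65


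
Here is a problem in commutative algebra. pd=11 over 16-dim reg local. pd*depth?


pd+depth=16
depth=16-11=5
pd*depth=11*5=55


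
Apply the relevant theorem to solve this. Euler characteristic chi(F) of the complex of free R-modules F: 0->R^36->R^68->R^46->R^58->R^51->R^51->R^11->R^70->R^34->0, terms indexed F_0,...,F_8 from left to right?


chi = sum (-1)^i * rank:
(-1)^0*36=36
(-1)^1*68=-68
(-1)^2*46=46
(-1)^3*58=-58
(-1)^4*51=51
(-1)^5*51=-51
(-1)^6*11=11
(-1)^7*70=-70
(-1)^8*34=34
chi=-69


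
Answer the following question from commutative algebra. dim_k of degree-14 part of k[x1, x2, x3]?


C(d+n-1,n-1)=C(16,2)=120


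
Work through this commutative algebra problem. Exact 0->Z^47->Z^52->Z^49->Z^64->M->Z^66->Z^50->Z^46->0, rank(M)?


Alt sum=0:
(-1)^0*47 + (-1)^1*52 + (-1)^2*49 + (-1)^3*64 + (-1)^4*? + (-1)^5*66 + (-1)^6*50 + (-1)^7*46=0
rank(M)=82


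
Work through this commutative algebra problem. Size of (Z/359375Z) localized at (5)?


5-primary part: 359375=5^6*23
Size=5^6=15625


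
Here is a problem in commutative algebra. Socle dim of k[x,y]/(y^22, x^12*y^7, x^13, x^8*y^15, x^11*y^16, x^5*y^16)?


Socle = ann(m) = span of standard monomials u with x*u, y*u in I (staircase corners).
Redundant generators: x^11*y^16
Minimal generators: x^13, x^12*y^7, x^8*y^15, x^5*y^16, y^22
Corners: x^4y^21, x^7y^15, x^11y^14, x^12y^6
Socle dim=4


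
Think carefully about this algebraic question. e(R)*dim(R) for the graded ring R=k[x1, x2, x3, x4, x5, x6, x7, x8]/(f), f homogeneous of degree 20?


e(R)=deg(f)=20, dim(R)=8-1=7
e*dim=20*7=140


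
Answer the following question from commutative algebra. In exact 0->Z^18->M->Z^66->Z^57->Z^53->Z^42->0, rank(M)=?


Alt sum=0:
(-1)^0*18 + (-1)^1*? + (-1)^2*66 + (-1)^3*57 + (-1)^4*53 + (-1)^5*42=0
rank(M)=38


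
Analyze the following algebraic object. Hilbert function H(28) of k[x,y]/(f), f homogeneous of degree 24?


H(t)=d for t>=d-1.
d=24, t=28
H(28)=24


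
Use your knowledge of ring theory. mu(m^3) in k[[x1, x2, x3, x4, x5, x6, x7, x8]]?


C(n+d-1,d)=C(10,3)=120


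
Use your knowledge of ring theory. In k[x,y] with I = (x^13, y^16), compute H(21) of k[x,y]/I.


k[x,y], I = (x^13, y^16), d = 21
Need i < 13 and d-i < 16.
Range: 6 <= i <= 12.
H(21) = 7


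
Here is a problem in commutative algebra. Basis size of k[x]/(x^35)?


Basis: 1,x,...,x^34
dim=35


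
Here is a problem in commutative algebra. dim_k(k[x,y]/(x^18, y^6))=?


Basis: x^i*y^j, i<18, j<6
18*6=108


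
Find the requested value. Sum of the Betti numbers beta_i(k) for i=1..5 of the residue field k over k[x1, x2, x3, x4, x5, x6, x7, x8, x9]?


Koszul resolution: beta_i(k)=C(n,i), n=9
C(9,1)=9, C(9,2)=36, C(9,3)=84, C(9,4)=126, C(9,5)=126
Sum=381


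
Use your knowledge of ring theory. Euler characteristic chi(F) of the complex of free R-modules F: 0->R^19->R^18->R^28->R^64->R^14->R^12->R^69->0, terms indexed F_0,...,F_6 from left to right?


chi = sum (-1)^i * rank:
(-1)^0*19=19
(-1)^1*18=-18
(-1)^2*28=28
(-1)^3*64=-64
(-1)^4*14=14
(-1)^5*12=-12
(-1)^6*69=69
chi=36


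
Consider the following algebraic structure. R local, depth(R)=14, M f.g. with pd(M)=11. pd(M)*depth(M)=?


pd+depth=14
depth=14-11=3
pd*depth=11*3=33


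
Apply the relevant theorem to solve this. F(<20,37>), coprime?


gcd(20,37)=1 => F=ab-a-b=20*37-20-37=740-57=683


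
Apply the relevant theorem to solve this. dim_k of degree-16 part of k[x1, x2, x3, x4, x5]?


C(d+n-1,n-1)=C(20,4)=4845


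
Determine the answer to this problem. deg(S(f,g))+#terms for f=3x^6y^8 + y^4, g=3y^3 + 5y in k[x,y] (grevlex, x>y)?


LT(f)=3x^6y^8, LT(g)=3y^3
lcm(LM)=x^6y^8
S(f,g) (scaled by 9 to clear denominators) = 3*f - 3x^6y^5*g = -15x^6y^6 + 3y^4
2 terms, deg 12.
12+2=14


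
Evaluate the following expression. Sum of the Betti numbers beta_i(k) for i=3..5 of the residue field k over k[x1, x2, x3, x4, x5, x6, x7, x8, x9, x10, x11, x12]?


Koszul resolution: beta_i(k)=C(n,i), n=12
C(12,3)=220, C(12,4)=495, C(12,5)=792
Sum=1507


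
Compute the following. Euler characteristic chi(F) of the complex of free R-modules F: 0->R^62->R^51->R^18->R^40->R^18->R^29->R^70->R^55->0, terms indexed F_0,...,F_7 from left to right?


chi = sum (-1)^i * rank:
(-1)^0*62=62
(-1)^1*51=-51
(-1)^2*18=18
(-1)^3*40=-40
(-1)^4*18=18
(-1)^5*29=-29
(-1)^6*70=70
(-1)^7*55=-55
chi=-7


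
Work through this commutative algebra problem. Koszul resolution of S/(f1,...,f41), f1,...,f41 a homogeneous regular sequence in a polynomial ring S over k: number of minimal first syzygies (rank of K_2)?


Regular sequence => Koszul complex is the minimal free resolution.
Syz_1 minimally generated by Koszul relations f_i*e_j - f_j*e_i (i<j): mu(Syz_1) = beta_2 = C(m,2) = m(m-1)/2
m=41
41*40/2 = 820


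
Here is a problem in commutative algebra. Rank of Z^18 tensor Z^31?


rank(M(x)N) = rank(M)*rank(N)
18*31 = 558


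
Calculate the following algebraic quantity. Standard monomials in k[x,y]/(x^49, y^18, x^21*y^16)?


k[x,y]/I, I = (x^49, y^18, x^21*y^16)
Rect: 49x18=882. Corner: (49-21)x(18-16)=56.
dim = 882-56 = 826


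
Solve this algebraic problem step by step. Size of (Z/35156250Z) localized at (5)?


5-primary part: 35156250=5^9*18
Size=5^9=1953125


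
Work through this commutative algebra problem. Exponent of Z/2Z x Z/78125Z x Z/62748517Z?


Exponent = lcm of the cyclic orders; pairwise coprime => product.
2^1*5^7*13^7=2*78125*62748517=9804455781250


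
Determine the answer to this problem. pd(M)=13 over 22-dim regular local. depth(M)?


pd+depth=depth(R)=22
depth=22-13=9


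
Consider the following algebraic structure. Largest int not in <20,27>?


gcd(20,27)=1 => F=ab-a-b=20*27-20-27=540-47=493


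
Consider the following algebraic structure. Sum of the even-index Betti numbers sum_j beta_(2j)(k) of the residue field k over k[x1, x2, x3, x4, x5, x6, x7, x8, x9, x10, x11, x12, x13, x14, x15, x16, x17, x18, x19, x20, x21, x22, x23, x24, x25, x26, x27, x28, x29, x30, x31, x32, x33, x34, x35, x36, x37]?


Koszul resolution: beta_i(k)=C(n,i), n=37
sum_even C(37,i) = 2^(n-1) = 2^36 = 68719476736


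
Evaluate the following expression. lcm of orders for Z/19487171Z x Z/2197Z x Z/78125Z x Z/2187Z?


Exponent = lcm of the cyclic orders; pairwise coprime => product.
11^7*13^3*5^7*3^7=19487171*2197*78125*2187=7315056189099140625


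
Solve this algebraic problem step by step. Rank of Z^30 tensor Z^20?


rank(M(x)N) = rank(M)*rank(N)
30*20 = 600


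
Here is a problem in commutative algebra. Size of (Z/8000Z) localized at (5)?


5-primary part: 8000=5^3*64
Size=5^3=125


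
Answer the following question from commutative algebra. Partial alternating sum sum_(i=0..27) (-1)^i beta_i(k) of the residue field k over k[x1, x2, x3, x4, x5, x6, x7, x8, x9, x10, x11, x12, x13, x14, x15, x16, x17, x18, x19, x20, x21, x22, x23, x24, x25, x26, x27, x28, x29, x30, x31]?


Koszul resolution: beta_i(k)=C(n,i), n=31
sum_(i=0..p) (-1)^i C(n,i) = (-1)^p C(n-1,p)
(-1)^27*C(30,27) = (-1)^27*4060 = -4060


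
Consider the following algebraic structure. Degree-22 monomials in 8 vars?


C(d+n-1,n-1)=C(29,7)=1560780


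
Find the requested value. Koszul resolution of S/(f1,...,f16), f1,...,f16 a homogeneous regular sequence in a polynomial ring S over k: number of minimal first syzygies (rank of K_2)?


Regular sequence => Koszul complex is the minimal free resolution.
Syz_1 minimally generated by Koszul relations f_i*e_j - f_j*e_i (i<j): mu(Syz_1) = beta_2 = C(m,2) = m(m-1)/2
m=16
16*15/2 = 120


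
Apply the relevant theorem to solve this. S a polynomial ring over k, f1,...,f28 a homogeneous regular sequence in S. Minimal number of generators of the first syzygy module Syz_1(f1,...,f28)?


Regular sequence => Koszul complex is the minimal free resolution.
Syz_1 minimally generated by Koszul relations f_i*e_j - f_j*e_i (i<j): mu(Syz_1) = beta_2 = C(m,2) = m(m-1)/2
m=28
28*27/2 = 378


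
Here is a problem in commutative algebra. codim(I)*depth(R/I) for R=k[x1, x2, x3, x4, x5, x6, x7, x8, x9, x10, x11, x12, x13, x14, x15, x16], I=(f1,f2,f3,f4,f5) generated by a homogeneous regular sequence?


codim=5, depth=dim(R/I)=16-5=11
Product=5*11=55


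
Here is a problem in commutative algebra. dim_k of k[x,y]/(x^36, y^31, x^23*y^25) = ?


k[x,y]/I, I = (x^36, y^31, x^23*y^25)
Rect: 36x31=1116. Corner: (36-23)x(31-25)=78.
dim = 1116-78 = 1038


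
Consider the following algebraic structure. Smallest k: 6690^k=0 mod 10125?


6690^k mod 10125:
k=1: 6690
k=2: 3600
k=3: 6750
k=4: 0
First zero at k = 4


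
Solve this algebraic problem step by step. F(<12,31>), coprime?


gcd(12,31)=1 => F=ab-a-b=12*31-12-31=372-43=329


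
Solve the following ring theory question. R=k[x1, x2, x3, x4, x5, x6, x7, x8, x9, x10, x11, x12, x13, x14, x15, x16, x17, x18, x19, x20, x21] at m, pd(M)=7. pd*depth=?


pd+depth=21
depth=21-7=14
pd*depth=7*14=98


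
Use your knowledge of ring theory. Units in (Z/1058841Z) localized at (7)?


Local ring = Z/117649Z.
phi(117649) = 7^5*(7-1) = 100842


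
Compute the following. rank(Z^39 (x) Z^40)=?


rank(M(x)N) = rank(M)*rank(N)
39*40 = 1560


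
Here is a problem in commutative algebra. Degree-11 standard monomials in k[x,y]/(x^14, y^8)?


k[x,y], I = (x^14, y^8), d = 11
Need i < 14 and d-i < 8.
Range: 4 <= i <= 11.
H(11) = 8


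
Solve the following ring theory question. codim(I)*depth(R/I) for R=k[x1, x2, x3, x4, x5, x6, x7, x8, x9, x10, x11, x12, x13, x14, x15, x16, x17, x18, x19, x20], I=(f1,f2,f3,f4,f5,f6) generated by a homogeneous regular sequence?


codim=6, depth=dim(R/I)=20-6=14
Product=6*14=84


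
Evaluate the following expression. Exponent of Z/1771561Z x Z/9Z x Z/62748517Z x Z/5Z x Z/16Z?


Exponent = lcm of the cyclic orders; pairwise coprime => product.
11^6*3^2*13^7*5^1*2^4=1771561*9*62748517*5*16=80037234378026640


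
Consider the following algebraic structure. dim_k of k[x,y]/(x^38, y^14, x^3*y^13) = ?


k[x,y]/I, I = (x^38, y^14, x^3*y^13)
Rect: 38x14=532. Corner: (38-3)x(14-13)=35.
dim = 532-35 = 497


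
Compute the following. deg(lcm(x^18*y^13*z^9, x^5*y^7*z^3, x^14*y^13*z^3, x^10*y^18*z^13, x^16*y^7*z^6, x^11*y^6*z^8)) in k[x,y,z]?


lcm = componentwise max:
x: max(18,5,14,10,16,11)=18
y: max(13,7,13,18,7,6)=18
z: max(9,3,3,13,6,8)=13
Total=18+18+13=49


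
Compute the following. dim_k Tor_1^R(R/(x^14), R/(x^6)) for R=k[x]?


Tor_1(R/I,R/J)=(I cap J)/IJ=(x^14)/(x^20)
dim=20-14=min(14,6)=6


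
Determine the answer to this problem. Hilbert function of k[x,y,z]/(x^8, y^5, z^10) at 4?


Need i<8, j<5, k<10 with i+j+k=4.
For each i, j ranges over max(0,4-i-9)..min(4,4-i):
  i=0: j in [0,4] -> 5
  i=1: j in [0,3] -> 4
  i=2: j in [0,2] -> 3
  i=3: j in [0,1] -> 2
  i=4: j in [0,0] -> 1
H(4) = 5+4+3+2+1 = 15


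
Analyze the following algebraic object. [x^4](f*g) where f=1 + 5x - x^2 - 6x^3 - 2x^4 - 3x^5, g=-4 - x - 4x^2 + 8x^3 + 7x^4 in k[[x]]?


[x^4] = sum a_i*b_j, i+j=4
  1*7=7
  5*8=40
  -1*-4=4
  -6*-1=6
  -2*-4=8
Sum=65


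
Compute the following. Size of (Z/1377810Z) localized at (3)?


3-primary part: 1377810=3^9*70
Size=3^9=19683


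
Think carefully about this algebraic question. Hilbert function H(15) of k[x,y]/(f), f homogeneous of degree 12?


H(t)=d for t>=d-1.
d=12, t=15
H(15)=12


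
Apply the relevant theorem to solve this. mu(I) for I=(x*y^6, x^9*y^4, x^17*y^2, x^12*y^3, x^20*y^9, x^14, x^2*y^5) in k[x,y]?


Remove redundant (divisible by others).
x^17*y^2 redundant.
x^20*y^9 redundant.
Min: x^14, x^12*y^3, x^9*y^4, x^2*y^5, x*y^6
Count=5


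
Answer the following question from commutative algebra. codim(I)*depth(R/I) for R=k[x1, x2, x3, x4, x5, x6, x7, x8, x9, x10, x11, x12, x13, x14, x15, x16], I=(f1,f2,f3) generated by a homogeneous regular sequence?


codim=3, depth=dim(R/I)=16-3=13
Product=3*13=39


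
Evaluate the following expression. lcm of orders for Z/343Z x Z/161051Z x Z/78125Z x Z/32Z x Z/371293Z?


Exponent = lcm of the cyclic orders; pairwise coprime => product.
7^3*11^5*5^7*2^5*13^5=343*161051*78125*32*371293=51276020918622500000


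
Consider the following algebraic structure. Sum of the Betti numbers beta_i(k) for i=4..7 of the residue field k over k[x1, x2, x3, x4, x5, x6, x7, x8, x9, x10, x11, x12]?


Koszul resolution: beta_i(k)=C(n,i), n=12
C(12,4)=495, C(12,5)=792, C(12,6)=924, C(12,7)=792
Sum=3003


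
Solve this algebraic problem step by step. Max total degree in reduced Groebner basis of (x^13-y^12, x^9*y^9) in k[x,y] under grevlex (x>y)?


LT(f1)=x^13, LT(f2)=x^9y^9, lcm=x^13y^9
S(f1,f2) = y^9*f1 - x^4*f2 = -y^21
Reduced GB = {f1, f2, y^21}; degrees 13, 18, 21
Max = 21


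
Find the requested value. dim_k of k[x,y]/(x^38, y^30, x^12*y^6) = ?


k[x,y]/I, I = (x^38, y^30, x^12*y^6)
Rect: 38x30=1140. Corner: (38-12)x(30-6)=624.
dim = 1140-624 = 516


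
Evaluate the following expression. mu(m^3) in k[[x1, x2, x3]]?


C(n+d-1,d)=C(5,3)=10


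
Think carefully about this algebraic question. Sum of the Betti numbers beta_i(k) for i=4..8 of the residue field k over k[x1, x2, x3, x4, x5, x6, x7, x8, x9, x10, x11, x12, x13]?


Koszul resolution: beta_i(k)=C(n,i), n=13
C(13,4)=715, C(13,5)=1287, C(13,6)=1716, C(13,7)=1716, C(13,8)=1287
Sum=6721


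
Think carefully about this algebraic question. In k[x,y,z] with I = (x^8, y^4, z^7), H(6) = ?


Need i<8, j<4, k<7 with i+j+k=6.
For each i, j ranges over max(0,6-i-6)..min(3,6-i):
  i=0: j in [0,3] -> 4
  i=1: j in [0,3] -> 4
  i=2: j in [0,3] -> 4
  i=3: j in [0,3] -> 4
  i=4: j in [0,2] -> 3
  i=5: j in [0,1] -> 2
  i=6: j in [0,0] -> 1
H(6) = 4+4+4+4+3+2+1 = 22


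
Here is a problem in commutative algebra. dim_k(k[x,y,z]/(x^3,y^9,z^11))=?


Basis: x^iy^jz^k, i<3,j<9,k<11
3*9*11=297


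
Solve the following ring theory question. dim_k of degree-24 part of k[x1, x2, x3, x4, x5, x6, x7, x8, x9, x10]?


C(d+n-1,n-1)=C(33,9)=38567100


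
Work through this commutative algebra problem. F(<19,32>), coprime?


gcd(19,32)=1 => F=ab-a-b=19*32-19-32=608-51=557


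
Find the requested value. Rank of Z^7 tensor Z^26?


rank(M(x)N) = rank(M)*rank(N)
7*26 = 182


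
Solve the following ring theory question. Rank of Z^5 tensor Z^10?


rank(M(x)N) = rank(M)*rank(N)
5*10 = 50


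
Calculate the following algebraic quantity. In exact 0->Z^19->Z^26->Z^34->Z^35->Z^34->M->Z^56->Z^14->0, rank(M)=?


Alt sum=0:
(-1)^0*19 + (-1)^1*26 + (-1)^2*34 + (-1)^3*35 + (-1)^4*34 + (-1)^5*? + (-1)^6*56 + (-1)^7*14=0
rank(M)=68


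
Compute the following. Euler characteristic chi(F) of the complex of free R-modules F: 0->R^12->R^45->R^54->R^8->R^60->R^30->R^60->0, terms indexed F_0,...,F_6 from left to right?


chi = sum (-1)^i * rank:
(-1)^0*12=12
(-1)^1*45=-45
(-1)^2*54=54
(-1)^3*8=-8
(-1)^4*60=60
(-1)^5*30=-30
(-1)^6*60=60
chi=103


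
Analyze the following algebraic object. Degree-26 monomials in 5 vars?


C(d+n-1,n-1)=C(30,4)=27405


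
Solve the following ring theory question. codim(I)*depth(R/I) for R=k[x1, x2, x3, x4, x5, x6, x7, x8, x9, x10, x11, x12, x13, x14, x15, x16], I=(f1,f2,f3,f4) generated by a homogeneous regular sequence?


codim=4, depth=dim(R/I)=16-4=12
Product=4*12=48


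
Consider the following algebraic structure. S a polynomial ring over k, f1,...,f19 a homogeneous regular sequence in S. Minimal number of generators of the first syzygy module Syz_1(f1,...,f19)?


Regular sequence => Koszul complex is the minimal free resolution.
Syz_1 minimally generated by Koszul relations f_i*e_j - f_j*e_i (i<j): mu(Syz_1) = beta_2 = C(m,2) = m(m-1)/2
m=19
19*18/2 = 171


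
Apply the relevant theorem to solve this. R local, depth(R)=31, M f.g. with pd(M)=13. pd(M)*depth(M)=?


pd+depth=31
depth=31-13=18
pd*depth=13*18=234


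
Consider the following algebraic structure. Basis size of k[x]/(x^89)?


Basis: 1,x,...,x^88
dim=89


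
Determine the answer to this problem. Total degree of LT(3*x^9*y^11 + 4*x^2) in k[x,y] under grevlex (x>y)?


LT: 3*x^9*y^11
deg_x=9, deg_y=11
Total=9+11=20


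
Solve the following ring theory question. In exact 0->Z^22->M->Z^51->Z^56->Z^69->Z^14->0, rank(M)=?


Alt sum=0:
(-1)^0*22 + (-1)^1*? + (-1)^2*51 + (-1)^3*56 + (-1)^4*69 + (-1)^5*14=0
rank(M)=72


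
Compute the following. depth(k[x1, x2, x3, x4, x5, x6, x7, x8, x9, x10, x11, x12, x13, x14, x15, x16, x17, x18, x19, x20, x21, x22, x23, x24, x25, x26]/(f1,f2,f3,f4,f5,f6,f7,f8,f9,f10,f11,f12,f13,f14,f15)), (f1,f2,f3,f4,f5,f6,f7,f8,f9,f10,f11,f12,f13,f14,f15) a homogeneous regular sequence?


depth(R)=26
depth(R/I)=26-15=11


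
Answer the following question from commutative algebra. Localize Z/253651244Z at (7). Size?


7-primary part: 253651244=7^8*44
Size=7^8=5764801


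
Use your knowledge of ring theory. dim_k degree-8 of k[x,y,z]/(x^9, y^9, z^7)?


Need i<9, j<9, k<7 with i+j+k=8.
For each i, j ranges over max(0,8-i-6)..min(8,8-i):
  i=0: j in [2,8] -> 7
  i=1: j in [1,7] -> 7
  i=2: j in [0,6] -> 7
  i=3: j in [0,5] -> 6
  i=4: j in [0,4] -> 5
  i=5: j in [0,3] -> 4
  i=6: j in [0,2] -> 3
  i=7: j in [0,1] -> 2
  i=8: j in [0,0] -> 1
H(8) = 7+7+7+6+5+4+3+2+1 = 42


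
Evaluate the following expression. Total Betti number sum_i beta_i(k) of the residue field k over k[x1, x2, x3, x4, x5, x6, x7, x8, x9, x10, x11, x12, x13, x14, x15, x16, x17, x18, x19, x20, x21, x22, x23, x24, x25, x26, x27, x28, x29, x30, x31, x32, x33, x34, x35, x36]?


Koszul resolution: beta_i(k)=C(n,i), n=36
sum_i C(36,i) = 2^36 = 68719476736


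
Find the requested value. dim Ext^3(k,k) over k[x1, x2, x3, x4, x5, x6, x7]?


C(n,i)=C(7,3)=35


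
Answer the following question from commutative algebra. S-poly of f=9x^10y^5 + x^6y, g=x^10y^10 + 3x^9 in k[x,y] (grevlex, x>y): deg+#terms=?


LT(f)=9x^10y^5, LT(g)=x^10y^10
lcm(LM)=x^10y^10
S(f,g) (scaled by 9 to clear denominators) = y^5*f - 9*g = x^6y^6 - 27x^9
2 terms, deg 12.
12+2=14


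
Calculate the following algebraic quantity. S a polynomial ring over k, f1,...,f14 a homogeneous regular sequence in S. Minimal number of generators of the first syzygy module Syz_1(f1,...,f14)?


Regular sequence => Koszul complex is the minimal free resolution.
Syz_1 minimally generated by Koszul relations f_i*e_j - f_j*e_i (i<j): mu(Syz_1) = beta_2 = C(m,2) = m(m-1)/2
m=14
14*13/2 = 91


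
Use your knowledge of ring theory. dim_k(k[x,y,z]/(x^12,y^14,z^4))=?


Basis: x^iy^jz^k, i<12,j<14,k<4
12*14*4=672
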